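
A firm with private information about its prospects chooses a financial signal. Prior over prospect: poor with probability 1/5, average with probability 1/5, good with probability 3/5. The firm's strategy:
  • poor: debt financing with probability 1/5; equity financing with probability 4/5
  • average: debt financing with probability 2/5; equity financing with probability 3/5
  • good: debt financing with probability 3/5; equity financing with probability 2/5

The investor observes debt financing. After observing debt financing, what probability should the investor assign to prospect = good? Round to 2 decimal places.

P(debt financing) = (1/5)·(1/5) + (1/5)·(2/5) + (3/5)·(3/5) = 12/25
P(good | debt financing) = ((3/5)·(3/5)) / (12/25) = (9/25) / (12/25) = 3/4

0.75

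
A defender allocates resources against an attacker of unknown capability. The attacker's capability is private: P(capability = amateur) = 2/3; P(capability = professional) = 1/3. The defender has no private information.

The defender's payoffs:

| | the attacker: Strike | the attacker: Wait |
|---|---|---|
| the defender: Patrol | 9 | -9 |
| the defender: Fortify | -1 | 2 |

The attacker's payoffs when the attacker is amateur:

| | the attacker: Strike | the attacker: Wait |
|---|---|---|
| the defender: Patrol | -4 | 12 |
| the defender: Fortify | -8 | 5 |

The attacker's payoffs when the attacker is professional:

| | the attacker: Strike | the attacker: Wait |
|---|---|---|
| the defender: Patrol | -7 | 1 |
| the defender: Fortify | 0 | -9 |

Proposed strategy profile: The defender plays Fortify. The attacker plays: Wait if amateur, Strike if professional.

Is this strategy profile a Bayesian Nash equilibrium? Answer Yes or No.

Yes

The defender plays Fortify: E[Fortify] = 2/3·(2) + 1/3·(-1) = 1; E[Patrol] = -3. Best-responding. ✓
The attacker (capability amateur), facing Fortify: Strike gives -8, Wait gives 5. Proposed Wait is best. ✓
The attacker (capability professional), facing Fortify: Strike gives 0, Wait gives -9. Proposed Strike is best. ✓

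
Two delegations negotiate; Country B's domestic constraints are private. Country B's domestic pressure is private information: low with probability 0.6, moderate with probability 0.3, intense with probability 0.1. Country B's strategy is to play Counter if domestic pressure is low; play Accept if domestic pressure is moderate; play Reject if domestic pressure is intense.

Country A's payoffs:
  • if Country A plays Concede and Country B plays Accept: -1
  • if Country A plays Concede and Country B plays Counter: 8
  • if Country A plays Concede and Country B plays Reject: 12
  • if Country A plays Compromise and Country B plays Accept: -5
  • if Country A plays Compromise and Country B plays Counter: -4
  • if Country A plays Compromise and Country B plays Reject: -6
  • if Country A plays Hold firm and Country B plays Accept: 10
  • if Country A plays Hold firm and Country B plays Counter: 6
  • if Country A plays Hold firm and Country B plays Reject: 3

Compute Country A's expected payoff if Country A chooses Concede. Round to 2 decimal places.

5.70

E[Concede] = 0.6·8 + 0.3·(-1) + 0.1·12 = 4.8 + (-0.3) + 1.2 = 5.7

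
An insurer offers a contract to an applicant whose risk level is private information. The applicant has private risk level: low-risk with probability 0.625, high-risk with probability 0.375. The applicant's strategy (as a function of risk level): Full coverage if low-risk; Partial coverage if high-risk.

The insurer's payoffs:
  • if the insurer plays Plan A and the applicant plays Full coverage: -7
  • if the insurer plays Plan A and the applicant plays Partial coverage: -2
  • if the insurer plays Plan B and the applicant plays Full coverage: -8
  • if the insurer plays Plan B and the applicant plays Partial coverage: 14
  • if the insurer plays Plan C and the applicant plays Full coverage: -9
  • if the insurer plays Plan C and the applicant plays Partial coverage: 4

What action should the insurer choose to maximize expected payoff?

E[Plan A] = 0.625·(-7) + 0.375·(-2) = -5.125
E[Plan B] = 0.625·(-8) + 0.375·(14) = 0.25
E[Plan C] = 0.625·(-9) + 0.375·(4) = -4.125
Best response: Plan B (0.25 is the largest).

Plan B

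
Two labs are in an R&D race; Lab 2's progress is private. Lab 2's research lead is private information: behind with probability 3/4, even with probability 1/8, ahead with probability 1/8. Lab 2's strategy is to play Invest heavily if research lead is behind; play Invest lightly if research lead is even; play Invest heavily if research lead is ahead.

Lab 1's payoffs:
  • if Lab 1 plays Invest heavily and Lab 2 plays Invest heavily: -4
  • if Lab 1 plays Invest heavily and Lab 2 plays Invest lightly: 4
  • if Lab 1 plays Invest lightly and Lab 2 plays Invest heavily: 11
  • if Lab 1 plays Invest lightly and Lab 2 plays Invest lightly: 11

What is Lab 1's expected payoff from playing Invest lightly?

E[Invest lightly] = 3/4·11 + 1/8·11 + 1/8·11 = 33/4 + 11/8 + 11/8 = 11

11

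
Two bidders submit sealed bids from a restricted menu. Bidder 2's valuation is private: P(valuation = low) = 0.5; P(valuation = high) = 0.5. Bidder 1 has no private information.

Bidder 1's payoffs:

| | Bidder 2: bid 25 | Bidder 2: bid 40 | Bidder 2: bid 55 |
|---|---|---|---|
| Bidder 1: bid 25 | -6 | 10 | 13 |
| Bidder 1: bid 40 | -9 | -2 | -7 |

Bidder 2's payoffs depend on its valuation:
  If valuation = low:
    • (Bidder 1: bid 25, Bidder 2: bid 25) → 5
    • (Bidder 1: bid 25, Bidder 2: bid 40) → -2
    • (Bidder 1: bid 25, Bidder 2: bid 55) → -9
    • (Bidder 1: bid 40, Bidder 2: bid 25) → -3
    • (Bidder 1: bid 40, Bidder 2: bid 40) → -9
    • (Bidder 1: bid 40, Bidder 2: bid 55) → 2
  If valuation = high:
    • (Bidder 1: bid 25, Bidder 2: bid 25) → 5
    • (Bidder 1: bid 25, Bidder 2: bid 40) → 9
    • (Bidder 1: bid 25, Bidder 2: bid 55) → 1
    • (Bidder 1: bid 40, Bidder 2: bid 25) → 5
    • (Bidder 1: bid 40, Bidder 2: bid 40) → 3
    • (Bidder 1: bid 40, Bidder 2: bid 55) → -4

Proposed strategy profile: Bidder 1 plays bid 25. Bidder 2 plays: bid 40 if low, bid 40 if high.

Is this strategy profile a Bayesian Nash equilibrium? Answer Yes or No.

No

Bidder 1 plays bid 25: E[bid 25] = 0.5·(10) + 0.5·(10) = 10; E[bid 40] = -2. Best-responding. ✓
Bidder 2 (valuation low), facing bid 25: bid 25 gives 5, bid 40 gives -2, bid 55 gives -9. Proposed bid 40 is not best — profitable deviation exists. ✗
Bidder 2 (valuation high), facing bid 25: bid 25 gives 5, bid 40 gives 9, bid 55 gives 1. Proposed bid 40 is best. ✓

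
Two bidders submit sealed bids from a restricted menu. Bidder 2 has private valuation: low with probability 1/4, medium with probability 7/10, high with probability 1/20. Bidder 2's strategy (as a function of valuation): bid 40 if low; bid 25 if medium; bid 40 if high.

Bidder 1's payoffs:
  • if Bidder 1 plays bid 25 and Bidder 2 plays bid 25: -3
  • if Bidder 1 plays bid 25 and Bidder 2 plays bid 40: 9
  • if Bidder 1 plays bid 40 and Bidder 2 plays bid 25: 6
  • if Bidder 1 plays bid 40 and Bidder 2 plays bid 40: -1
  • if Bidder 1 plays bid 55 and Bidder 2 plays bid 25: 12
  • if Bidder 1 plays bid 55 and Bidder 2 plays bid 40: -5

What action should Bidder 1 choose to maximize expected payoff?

bid 55

E[bid 25] = 1/4·(9) + 7/10·(-3) + 1/20·(9) = 3/5
E[bid 40] = 1/4·(-1) + 7/10·(6) + 1/20·(-1) = 39/10
E[bid 55] = 1/4·(-5) + 7/10·(12) + 1/20·(-5) = 69/10
Best response: bid 55 (69/10 is the largest).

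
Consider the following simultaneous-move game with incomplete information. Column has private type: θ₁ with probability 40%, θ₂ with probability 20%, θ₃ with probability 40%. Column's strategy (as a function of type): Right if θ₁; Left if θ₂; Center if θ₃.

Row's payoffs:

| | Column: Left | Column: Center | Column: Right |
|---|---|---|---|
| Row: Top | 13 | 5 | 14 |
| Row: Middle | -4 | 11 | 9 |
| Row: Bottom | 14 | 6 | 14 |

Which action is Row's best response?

Compute Row's expected payoff for each action, taking the expectation over Column's type.
E[Top] = 0.4·(14) + 0.2·(13) + 0.4·(5) = 10.2
E[Middle] = 0.4·(9) + 0.2·(-4) + 0.4·(11) = 7.2
E[Bottom] = 0.4·(14) + 0.2·(14) + 0.4·(6) = 10.8
Best response: Bottom (10.8 is the largest).

Bottom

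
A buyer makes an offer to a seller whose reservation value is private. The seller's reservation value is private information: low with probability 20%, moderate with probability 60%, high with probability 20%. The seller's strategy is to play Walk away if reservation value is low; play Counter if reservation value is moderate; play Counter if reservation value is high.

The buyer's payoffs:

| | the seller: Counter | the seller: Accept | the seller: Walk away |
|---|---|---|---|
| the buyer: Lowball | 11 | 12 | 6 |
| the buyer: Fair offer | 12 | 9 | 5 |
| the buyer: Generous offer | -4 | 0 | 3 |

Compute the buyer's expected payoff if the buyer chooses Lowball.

10

Take the expectation over the seller's reservation value, weighting each type's action by its prior probability.
E[Lowball] = 0.2·6 + 0.6·11 + 0.2·11 = 1.2 + 6.6 + 2.2 = 10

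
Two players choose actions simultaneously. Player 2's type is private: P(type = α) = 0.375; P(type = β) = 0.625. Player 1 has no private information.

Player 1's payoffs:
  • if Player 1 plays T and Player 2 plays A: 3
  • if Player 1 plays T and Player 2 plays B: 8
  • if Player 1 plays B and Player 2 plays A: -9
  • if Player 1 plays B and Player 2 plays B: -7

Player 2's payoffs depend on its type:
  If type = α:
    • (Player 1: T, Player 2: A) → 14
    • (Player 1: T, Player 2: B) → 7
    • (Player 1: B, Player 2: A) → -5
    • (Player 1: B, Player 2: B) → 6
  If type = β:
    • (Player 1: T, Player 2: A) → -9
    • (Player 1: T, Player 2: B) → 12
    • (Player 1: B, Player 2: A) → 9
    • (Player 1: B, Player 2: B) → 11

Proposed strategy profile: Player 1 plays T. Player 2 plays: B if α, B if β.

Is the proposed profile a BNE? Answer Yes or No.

Player 1 plays T: E[T] = 0.375·(8) + 0.625·(8) = 8; E[B] = -7. Best-responding. ✓
Player 2 (type α), facing T: A gives 14, B gives 7. Proposed B is not best — profitable deviation exists. ✗
Player 2 (type β), facing T: A gives -9, B gives 12. Proposed B is best. ✓

No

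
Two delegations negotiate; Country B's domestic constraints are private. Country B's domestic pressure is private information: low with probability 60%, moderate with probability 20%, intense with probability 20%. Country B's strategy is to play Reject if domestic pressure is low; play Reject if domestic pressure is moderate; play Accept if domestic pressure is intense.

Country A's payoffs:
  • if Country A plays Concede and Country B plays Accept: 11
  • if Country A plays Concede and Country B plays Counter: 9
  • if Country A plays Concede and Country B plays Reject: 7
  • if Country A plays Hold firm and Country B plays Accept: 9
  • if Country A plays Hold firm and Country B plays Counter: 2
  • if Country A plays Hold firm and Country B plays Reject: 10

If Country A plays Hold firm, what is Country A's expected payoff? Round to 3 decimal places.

9.800

Take the expectation over Country B's domestic pressure, weighting each type's action by its prior probability.
E[Hold firm] = 0.6·10 + 0.2·10 + 0.2·9 = 6 + 2 + 1.8 = 9.8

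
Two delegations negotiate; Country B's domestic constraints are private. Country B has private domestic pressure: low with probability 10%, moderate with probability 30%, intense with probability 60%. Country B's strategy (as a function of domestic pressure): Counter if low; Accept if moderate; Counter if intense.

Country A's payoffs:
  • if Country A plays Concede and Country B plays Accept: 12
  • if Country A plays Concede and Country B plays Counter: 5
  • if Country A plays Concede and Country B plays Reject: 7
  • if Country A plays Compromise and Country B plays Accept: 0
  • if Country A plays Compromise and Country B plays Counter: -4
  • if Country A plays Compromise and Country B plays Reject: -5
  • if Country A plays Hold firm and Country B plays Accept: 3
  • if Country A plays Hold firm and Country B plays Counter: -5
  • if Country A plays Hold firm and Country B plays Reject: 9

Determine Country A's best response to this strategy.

Concede

E[Concede] = 0.1·(5) + 0.3·(12) + 0.6·(5) = 7.1
E[Compromise] = 0.1·(-4) + 0.3·(0) + 0.6·(-4) = -2.8
E[Hold firm] = 0.1·(-5) + 0.3·(3) + 0.6·(-5) = -2.6
Best response: Concede (7.1 is the largest).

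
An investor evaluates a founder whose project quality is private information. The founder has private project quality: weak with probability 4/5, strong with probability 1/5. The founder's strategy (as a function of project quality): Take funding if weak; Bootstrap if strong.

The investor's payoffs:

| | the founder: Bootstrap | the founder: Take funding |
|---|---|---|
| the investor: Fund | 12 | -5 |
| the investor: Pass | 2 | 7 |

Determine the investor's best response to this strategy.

E[Fund] = 4/5·(-5) + 1/5·(12) = -8/5
E[Pass] = 4/5·(7) + 1/5·(2) = 6
Best response: Pass (6 is the largest).

Pass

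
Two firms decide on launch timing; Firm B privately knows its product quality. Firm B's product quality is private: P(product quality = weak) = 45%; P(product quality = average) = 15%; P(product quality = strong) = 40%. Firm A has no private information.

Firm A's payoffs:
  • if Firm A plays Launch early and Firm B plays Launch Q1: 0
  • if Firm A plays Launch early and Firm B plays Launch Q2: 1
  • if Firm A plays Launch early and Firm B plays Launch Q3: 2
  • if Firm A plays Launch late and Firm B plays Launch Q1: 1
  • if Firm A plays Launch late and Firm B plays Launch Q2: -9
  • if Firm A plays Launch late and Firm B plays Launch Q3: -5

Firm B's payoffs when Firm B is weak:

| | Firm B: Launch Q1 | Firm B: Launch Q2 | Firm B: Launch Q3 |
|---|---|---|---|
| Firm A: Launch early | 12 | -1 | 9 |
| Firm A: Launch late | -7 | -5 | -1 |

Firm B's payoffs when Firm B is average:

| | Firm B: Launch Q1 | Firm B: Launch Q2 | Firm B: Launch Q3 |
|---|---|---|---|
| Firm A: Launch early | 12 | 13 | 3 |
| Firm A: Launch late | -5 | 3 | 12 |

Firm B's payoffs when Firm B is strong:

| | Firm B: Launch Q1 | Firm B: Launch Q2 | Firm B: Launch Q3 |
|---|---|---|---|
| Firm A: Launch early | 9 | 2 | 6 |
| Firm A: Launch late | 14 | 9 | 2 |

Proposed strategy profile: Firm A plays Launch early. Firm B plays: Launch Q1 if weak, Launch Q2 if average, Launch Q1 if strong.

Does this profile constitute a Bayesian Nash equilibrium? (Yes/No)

Firm A plays Launch early: E[Launch early] = 0.45·(0) + 0.15·(1) + 0.4·(0) = 0.15; E[Launch late] = -0.5. Best-responding. ✓
Firm B (product quality weak), facing Launch early: Launch Q1 gives 12, Launch Q2 gives -1, Launch Q3 gives 9. Proposed Launch Q1 is best. ✓
Firm B (product quality average), facing Launch early: Launch Q1 gives 12, Launch Q2 gives 13, Launch Q3 gives 3. Proposed Launch Q2 is best. ✓
Firm B (product quality strong), facing Launch early: Launch Q1 gives 9, Launch Q2 gives 2, Launch Q3 gives 6. Proposed Launch Q1 is best. ✓

Yes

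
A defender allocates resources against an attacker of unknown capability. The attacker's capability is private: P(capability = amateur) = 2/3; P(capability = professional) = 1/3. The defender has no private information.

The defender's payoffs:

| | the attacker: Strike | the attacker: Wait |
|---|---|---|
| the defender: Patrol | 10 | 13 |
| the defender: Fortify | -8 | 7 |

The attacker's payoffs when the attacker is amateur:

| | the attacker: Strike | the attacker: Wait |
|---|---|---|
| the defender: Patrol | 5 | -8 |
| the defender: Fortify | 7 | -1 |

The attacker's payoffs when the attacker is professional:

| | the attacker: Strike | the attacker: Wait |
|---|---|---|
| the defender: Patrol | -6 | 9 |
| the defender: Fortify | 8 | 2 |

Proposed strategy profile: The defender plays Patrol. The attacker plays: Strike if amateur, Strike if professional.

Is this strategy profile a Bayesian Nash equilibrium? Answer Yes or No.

The defender plays Patrol: E[Patrol] = 2/3·(10) + 1/3·(10) = 10; E[Fortify] = -8. Best-responding. ✓
The attacker (capability amateur), facing Patrol: Strike gives 5, Wait gives -8. Proposed Strike is best. ✓
The attacker (capability professional), facing Patrol: Strike gives -6, Wait gives 9. Proposed Strike is not best — profitable deviation exists. ✗

No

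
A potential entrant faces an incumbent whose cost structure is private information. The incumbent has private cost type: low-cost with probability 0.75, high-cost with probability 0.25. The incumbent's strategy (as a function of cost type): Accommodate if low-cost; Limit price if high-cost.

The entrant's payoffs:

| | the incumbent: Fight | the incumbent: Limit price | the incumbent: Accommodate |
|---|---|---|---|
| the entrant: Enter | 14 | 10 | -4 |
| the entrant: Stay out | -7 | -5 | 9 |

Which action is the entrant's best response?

Stay out

E[Enter] = 0.75·(-4) + 0.25·(10) = -0.5
E[Stay out] = 0.75·(9) + 0.25·(-5) = 5.5
Best response: Stay out (5.5 is the largest).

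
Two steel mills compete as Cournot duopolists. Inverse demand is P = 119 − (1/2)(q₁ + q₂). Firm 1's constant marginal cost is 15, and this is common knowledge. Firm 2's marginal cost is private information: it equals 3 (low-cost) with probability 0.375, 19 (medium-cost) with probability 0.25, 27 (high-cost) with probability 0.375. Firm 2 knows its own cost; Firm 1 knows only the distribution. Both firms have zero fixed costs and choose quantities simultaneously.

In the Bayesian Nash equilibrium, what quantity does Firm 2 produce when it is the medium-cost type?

65

Type-c best response for Firm 2: q₂(c) = (119 − c) − q₁/2.
Firm 1 maximizes expected profit; its first-order condition is 119 − q₁ − (1/2)E[q₂] − 15 = 0.
Substituting E[q₂] and solving: E[c₂] = 16, so q₁ = (119 − 2·15 + 16)/(3/2) = 70.
q₂(medium-cost) = (119 − 19 − (1/2)·70) = 65.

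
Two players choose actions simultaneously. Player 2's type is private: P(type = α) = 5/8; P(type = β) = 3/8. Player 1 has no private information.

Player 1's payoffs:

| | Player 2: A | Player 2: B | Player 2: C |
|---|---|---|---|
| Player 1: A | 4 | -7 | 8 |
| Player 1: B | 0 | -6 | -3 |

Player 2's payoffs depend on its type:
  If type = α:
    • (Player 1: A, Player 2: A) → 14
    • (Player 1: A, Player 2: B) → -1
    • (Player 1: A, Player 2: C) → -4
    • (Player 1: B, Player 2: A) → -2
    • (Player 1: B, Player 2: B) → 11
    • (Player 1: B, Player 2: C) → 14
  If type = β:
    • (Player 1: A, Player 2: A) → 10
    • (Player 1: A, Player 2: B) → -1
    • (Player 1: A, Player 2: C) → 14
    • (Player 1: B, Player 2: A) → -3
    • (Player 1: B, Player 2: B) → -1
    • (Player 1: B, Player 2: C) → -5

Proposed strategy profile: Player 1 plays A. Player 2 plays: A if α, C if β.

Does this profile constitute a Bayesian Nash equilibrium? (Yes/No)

Yes

A profile is a BNE iff every type of every player is best-responding given beliefs about the other side.
Player 1 plays A: E[A] = 5/8·(4) + 3/8·(8) = 11/2; E[B] = -9/8. Best-responding. ✓
Player 2 (type α), facing A: A gives 14, B gives -1, C gives -4. Proposed A is best. ✓
Player 2 (type β), facing A: A gives 10, B gives -1, C gives 14. Proposed C is best. ✓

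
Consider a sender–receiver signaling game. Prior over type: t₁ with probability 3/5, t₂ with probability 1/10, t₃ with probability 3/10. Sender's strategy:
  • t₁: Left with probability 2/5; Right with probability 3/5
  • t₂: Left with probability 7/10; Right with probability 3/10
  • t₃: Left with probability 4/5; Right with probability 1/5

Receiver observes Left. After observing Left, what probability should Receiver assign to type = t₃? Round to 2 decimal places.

0.44

P(Left) = (3/5)·(2/5) + (1/10)·(7/10) + (3/10)·(4/5) = 11/20
P(t₃ | Left) = ((3/10)·(4/5)) / (11/20) = (6/25) / (11/20) = 24/55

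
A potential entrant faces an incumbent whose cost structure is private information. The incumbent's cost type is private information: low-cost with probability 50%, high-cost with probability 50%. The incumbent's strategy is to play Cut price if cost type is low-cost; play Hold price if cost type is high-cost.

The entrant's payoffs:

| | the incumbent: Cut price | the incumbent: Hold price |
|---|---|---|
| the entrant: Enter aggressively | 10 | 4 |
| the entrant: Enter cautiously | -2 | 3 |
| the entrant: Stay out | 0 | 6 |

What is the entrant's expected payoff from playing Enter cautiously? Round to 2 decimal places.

Take the expectation over the incumbent's cost type, weighting each type's action by its prior probability.
E[Enter cautiously] = 0.5·(-2) + 0.5·3 = (-1) + 1.5 = 0.5

0.50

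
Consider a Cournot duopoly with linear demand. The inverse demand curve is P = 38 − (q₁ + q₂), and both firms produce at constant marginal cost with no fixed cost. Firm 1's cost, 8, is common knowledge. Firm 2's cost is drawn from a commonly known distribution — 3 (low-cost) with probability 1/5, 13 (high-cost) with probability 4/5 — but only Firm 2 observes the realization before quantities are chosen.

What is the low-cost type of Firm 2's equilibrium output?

12

Firm 2 with cost c maximizes (38 − (q₁+q₂) − c)·q₂, giving q₂(c) = (38 − c − q₁)/2.
E[c₂] = 1/5·3 + 4/5·13 = 11
Firm 1's FOC against E[q₂] yields q₁ = (38 − 2·8 + E[c₂])/3 = (38 − 16 + 11)/3 = 11.
q₂(low-cost) = (38 − 3 − 11)/2 = 12.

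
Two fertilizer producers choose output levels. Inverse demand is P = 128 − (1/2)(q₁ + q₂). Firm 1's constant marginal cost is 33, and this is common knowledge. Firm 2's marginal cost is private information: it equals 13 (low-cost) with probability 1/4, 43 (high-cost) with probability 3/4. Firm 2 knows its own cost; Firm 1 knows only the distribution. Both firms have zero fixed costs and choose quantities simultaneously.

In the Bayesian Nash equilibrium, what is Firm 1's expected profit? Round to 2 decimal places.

Firm 2 with cost c maximizes (128 − (1/2)(q₁+q₂) − c)·q₂, giving q₂(c) = (128 − c − (1/2)q₁).
E[c₂] = 1/4·13 + 3/4·43 = 35.5
Firm 1's FOC against E[q₂] yields q₁ = (128 − 2·33 + E[c₂])/(3/2) = (128 − 66 + 35.5)/(3/2) = 65.
E[P] = 128 − (1/2)·(q₁ + E[q₂]) = 65.5; Firm 1's expected profit = (E[P] − 33)·q₁ = (65.5 − 33)·65 = 2112.5.

2112.50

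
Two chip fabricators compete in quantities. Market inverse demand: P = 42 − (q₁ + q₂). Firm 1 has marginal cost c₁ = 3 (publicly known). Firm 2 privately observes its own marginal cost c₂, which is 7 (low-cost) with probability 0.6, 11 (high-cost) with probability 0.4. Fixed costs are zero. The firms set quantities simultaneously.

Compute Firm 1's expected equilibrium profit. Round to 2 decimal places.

221.02

Firm 2 with cost c maximizes (42 − (q₁+q₂) − c)·q₂, giving q₂(c) = (42 − c − q₁)/2.
E[c₂] = 0.6·7 + 0.4·11 = 8.6
Firm 1's FOC against E[q₂] yields q₁ = (42 − 2·3 + E[c₂])/3 = (42 − 6 + 8.6)/3 = 14.8667.
E[P] = 42 − (q₁ + E[q₂]) = 17.8667; Firm 1's expected profit = (E[P] − 3)·q₁ = (17.8667 − 3)·14.8667 = 221.018.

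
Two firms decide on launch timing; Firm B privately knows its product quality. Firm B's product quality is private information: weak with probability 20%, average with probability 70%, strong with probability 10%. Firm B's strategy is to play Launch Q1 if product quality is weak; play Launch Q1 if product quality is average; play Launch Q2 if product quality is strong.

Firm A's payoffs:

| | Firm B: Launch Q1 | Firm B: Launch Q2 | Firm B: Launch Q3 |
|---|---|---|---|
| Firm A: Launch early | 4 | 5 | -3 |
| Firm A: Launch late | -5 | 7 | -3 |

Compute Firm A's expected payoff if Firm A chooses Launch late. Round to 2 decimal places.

-3.80

E[Launch late] = 0.2·(-5) + 0.7·(-5) + 0.1·7 = (-1) + (-3.5) + 0.7 = -3.8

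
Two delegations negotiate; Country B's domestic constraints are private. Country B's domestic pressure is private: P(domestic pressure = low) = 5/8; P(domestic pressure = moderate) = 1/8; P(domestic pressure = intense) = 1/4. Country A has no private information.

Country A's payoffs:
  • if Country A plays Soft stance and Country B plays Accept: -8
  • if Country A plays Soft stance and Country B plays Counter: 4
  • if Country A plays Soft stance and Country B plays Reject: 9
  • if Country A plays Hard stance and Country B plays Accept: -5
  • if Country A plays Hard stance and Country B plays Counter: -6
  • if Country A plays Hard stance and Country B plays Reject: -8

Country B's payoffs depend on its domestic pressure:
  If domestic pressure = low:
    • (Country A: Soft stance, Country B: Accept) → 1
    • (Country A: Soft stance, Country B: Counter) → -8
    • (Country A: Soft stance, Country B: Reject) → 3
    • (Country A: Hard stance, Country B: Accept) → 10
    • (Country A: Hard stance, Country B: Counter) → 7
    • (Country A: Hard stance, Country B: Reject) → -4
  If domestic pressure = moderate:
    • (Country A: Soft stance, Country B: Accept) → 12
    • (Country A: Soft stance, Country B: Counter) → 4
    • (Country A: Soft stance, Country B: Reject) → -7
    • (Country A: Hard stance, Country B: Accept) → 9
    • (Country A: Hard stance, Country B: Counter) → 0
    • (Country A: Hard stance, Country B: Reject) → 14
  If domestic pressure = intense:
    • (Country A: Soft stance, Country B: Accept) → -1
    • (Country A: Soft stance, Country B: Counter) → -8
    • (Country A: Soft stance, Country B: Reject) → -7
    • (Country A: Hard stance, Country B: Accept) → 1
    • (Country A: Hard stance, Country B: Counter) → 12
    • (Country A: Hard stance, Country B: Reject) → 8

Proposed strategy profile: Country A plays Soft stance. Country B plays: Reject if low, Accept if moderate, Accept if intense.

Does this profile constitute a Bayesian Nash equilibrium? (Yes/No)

Yes

Country A plays Soft stance: E[Soft stance] = 5/8·(9) + 1/8·(-8) + 1/4·(-8) = 21/8; E[Hard stance] = -55/8. Best-responding. ✓
Country B (domestic pressure low), facing Soft stance: Accept gives 1, Counter gives -8, Reject gives 3. Proposed Reject is best. ✓
Country B (domestic pressure moderate), facing Soft stance: Accept gives 12, Counter gives 4, Reject gives -7. Proposed Accept is best. ✓
Country B (domestic pressure intense), facing Soft stance: Accept gives -1, Counter gives -8, Reject gives -7. Proposed Accept is best. ✓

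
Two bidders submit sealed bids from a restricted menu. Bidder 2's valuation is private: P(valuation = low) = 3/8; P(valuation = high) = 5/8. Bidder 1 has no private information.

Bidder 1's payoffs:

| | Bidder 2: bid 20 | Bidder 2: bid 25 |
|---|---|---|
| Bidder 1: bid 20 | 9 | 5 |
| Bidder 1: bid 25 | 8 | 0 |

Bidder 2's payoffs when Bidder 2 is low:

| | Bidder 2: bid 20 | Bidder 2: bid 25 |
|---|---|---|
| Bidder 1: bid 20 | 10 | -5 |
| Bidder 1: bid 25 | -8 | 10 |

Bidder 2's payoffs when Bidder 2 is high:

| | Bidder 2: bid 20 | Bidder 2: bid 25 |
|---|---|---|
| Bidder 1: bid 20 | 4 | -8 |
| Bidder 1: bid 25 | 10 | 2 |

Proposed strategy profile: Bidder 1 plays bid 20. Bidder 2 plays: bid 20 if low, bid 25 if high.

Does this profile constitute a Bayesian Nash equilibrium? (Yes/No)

No

Bidder 1 plays bid 20: E[bid 20] = 3/8·(9) + 5/8·(5) = 13/2; E[bid 25] = 3. Best-responding. ✓
Bidder 2 (valuation low), facing bid 20: bid 20 gives 10, bid 25 gives -5. Proposed bid 20 is best. ✓
Bidder 2 (valuation high), facing bid 20: bid 20 gives 4, bid 25 gives -8. Proposed bid 25 is not best — profitable deviation exists. ✗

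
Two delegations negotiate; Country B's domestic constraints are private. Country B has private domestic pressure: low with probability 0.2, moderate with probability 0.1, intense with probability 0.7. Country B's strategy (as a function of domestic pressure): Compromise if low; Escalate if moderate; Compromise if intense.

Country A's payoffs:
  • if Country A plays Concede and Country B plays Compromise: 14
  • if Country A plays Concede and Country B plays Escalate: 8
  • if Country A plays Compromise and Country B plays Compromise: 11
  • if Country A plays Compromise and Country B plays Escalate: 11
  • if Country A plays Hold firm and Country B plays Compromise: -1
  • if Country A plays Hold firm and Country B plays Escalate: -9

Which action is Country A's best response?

Concede

Compute Country A's expected payoff for each action, taking the expectation over Country B's type.
E[Concede] = 0.2·(14) + 0.1·(8) + 0.7·(14) = 13.4
E[Compromise] = 0.2·(11) + 0.1·(11) + 0.7·(11) = 11
E[Hold firm] = 0.2·(-1) + 0.1·(-9) + 0.7·(-1) = -1.8
Best response: Concede (13.4 is the largest).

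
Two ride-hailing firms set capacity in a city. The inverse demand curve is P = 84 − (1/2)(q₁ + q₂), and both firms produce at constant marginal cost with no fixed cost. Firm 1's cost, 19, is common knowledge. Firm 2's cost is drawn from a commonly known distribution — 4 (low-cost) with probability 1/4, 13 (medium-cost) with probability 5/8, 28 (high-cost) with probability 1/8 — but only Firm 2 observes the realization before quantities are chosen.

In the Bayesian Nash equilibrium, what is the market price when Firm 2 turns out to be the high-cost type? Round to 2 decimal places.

46.23

Firm 2 with cost c maximizes (84 − (1/2)(q₁+q₂) − c)·q₂, giving q₂(c) = (84 − c − (1/2)q₁).
E[c₂] = 1/4·4 + 5/8·13 + 1/8·28 = 12.625
Firm 1's FOC against E[q₂] yields q₁ = (84 − 2·19 + E[c₂])/(3/2) = (84 − 38 + 12.625)/(3/2) = 39.0833.
q₂(high-cost) = 36.4583, so P = 84 − (1/2)·(39.0833 + 36.4583) = 46.2292.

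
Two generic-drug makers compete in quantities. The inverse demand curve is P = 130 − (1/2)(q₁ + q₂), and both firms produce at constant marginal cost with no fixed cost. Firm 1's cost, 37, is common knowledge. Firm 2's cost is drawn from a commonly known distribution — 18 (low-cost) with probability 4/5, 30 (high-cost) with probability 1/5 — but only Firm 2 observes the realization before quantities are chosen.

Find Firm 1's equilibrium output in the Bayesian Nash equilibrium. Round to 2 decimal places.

50.93

Type-c best response for Firm 2: q₂(c) = (130 − c) − q₁/2.
Firm 1 maximizes expected profit; its first-order condition is 130 − q₁ − (1/2)E[q₂] − 37 = 0.
Substituting E[q₂] and solving: E[c₂] = 20.4, so q₁ = (130 − 2·37 + 20.4)/(3/2) = 50.9333.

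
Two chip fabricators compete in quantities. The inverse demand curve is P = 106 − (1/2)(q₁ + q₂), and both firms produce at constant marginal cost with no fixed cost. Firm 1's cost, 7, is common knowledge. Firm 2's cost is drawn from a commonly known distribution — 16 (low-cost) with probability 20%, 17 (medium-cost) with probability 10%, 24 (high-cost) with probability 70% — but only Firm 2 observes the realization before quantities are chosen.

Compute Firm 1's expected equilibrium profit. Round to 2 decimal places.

2872.82

Type-c best response for Firm 2: q₂(c) = (106 − c) − q₁/2.
Firm 1 maximizes expected profit; its first-order condition is 106 − q₁ − (1/2)E[q₂] − 7 = 0.
Substituting E[q₂] and solving: E[c₂] = 21.7, so q₁ = (106 − 2·7 + 21.7)/(3/2) = 75.8.
E[P] = 106 − (1/2)·(q₁ + E[q₂]) = 44.9; Firm 1's expected profit = (E[P] − 7)·q₁ = (44.9 − 7)·75.8 = 2872.82.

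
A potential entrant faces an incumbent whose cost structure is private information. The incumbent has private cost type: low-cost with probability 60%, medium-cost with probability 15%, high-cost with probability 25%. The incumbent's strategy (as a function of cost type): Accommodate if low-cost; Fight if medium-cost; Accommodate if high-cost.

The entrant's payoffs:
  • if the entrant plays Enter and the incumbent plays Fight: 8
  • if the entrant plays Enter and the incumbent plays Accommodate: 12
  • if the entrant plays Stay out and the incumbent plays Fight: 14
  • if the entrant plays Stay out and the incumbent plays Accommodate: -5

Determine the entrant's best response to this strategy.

E[Enter] = 0.6·(12) + 0.15·(8) + 0.25·(12) = 11.4
E[Stay out] = 0.6·(-5) + 0.15·(14) + 0.25·(-5) = -2.15
Best response: Enter (11.4 is the largest).

Enter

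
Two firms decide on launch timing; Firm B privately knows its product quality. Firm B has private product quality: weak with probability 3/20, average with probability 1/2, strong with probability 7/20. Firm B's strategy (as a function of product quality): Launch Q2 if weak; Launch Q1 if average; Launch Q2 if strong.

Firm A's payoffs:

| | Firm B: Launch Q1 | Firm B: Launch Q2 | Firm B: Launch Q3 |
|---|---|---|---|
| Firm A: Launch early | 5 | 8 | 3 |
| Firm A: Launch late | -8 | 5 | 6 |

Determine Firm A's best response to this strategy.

Compute Firm A's expected payoff for each action, taking the expectation over Firm B's type.
E[Launch early] = 3/20·(8) + 1/2·(5) + 7/20·(8) = 13/2
E[Launch late] = 3/20·(5) + 1/2·(-8) + 7/20·(5) = -3/2
Best response: Launch early (13/2 is the largest).

Launch early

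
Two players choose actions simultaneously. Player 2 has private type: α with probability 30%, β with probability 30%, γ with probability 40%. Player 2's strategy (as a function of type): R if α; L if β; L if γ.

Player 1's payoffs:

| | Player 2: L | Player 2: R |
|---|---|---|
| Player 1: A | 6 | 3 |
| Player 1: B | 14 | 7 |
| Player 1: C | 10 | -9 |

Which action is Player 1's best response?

Compute Player 1's expected payoff for each action, taking the expectation over Player 2's type.
E[A] = 0.3·(3) + 0.3·(6) + 0.4·(6) = 5.1
E[B] = 0.3·(7) + 0.3·(14) + 0.4·(14) = 11.9
E[C] = 0.3·(-9) + 0.3·(10) + 0.4·(10) = 4.3
Best response: B (11.9 is the largest).

B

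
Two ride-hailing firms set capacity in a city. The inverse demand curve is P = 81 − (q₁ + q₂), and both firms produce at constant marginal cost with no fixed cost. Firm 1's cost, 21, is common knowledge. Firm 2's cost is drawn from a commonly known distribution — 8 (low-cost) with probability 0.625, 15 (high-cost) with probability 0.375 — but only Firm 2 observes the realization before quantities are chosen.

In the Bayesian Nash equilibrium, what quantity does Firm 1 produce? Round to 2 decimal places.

16.54

Each type of Firm 2 best-responds to q₁; Firm 1 best-responds to the expected q₂ over Firm 2's types.
Firm 2 with cost c maximizes (81 − (q₁+q₂) − c)·q₂, giving q₂(c) = (81 − c − q₁)/2.
E[c₂] = 0.625·8 + 0.375·15 = 10.625
Firm 1's FOC against E[q₂] yields q₁ = (81 − 2·21 + E[c₂])/3 = (81 − 42 + 10.625)/3 = 16.5417.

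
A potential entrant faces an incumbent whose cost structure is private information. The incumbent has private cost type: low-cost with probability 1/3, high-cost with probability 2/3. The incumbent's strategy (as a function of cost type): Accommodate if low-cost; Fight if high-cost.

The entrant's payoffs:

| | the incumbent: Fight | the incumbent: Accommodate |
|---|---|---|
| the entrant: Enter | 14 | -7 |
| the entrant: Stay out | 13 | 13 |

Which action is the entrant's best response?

Stay out

E[Enter] = 1/3·(-7) + 2/3·(14) = 7
E[Stay out] = 1/3·(13) + 2/3·(13) = 13
Best response: Stay out (13 is the largest).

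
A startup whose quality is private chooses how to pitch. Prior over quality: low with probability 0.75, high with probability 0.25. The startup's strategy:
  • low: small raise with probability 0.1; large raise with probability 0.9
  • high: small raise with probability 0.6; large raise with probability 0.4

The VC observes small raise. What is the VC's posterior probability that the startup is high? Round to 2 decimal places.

P(small raise) = 0.75·0.1 + 0.25·0.6 = 0.225
P(high | small raise) = (0.25·0.6) / 0.225 = 0.15 / 0.225 = 0.666667

0.67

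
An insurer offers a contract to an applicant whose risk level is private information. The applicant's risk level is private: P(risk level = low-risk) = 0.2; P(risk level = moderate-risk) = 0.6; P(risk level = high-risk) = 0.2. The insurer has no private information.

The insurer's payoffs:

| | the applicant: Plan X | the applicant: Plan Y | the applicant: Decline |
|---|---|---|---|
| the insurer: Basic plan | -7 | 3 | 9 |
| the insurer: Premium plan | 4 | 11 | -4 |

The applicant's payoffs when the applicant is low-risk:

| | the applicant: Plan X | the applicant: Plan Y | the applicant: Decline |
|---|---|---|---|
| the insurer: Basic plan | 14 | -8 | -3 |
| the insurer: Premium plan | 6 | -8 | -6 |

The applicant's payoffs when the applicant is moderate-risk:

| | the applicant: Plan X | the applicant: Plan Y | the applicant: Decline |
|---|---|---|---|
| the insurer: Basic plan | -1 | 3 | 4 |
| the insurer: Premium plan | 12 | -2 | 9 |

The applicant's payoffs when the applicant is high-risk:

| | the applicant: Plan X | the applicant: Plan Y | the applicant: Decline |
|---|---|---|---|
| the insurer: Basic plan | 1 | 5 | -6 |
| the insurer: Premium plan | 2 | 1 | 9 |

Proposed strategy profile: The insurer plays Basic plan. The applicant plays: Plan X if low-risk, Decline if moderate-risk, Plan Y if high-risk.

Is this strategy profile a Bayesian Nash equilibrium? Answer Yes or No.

The insurer plays Basic plan: E[Basic plan] = 0.2·(-7) + 0.6·(9) + 0.2·(3) = 4.6; E[Premium plan] = 0.6. Best-responding. ✓
The applicant (risk level low-risk), facing Basic plan: Plan X gives 14, Plan Y gives -8, Decline gives -3. Proposed Plan X is best. ✓
The applicant (risk level moderate-risk), facing Basic plan: Plan X gives -1, Plan Y gives 3, Decline gives 4. Proposed Decline is best. ✓
The applicant (risk level high-risk), facing Basic plan: Plan X gives 1, Plan Y gives 5, Decline gives -6. Proposed Plan Y is best. ✓

Yes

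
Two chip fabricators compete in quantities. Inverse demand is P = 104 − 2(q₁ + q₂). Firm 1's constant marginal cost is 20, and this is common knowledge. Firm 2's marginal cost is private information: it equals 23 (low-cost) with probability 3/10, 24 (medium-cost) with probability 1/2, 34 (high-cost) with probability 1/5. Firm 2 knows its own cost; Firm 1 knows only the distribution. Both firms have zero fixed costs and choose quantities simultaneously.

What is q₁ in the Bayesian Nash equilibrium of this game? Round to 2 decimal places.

Each type of Firm 2 best-responds to q₁; Firm 1 best-responds to the expected q₂ over Firm 2's types.
Firm 2 with cost c maximizes (104 − 2(q₁+q₂) − c)·q₂, giving q₂(c) = (104 − c − 2q₁)/4.
E[c₂] = 3/10·23 + 1/2·24 + 1/5·34 = 25.7
Firm 1's FOC against E[q₂] yields q₁ = (104 − 2·20 + E[c₂])/6 = (104 − 40 + 25.7)/6 = 14.95.

14.95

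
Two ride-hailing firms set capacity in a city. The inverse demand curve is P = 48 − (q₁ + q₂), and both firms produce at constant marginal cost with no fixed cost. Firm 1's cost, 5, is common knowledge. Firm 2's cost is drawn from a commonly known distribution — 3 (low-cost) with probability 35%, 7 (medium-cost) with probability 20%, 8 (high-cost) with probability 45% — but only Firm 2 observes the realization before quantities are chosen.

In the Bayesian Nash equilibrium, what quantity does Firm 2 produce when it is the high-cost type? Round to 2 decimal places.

12.66

Type-c best response for Firm 2: q₂(c) = (48 − c)/2 − q₁/2.
Firm 1 maximizes expected profit; its first-order condition is 48 − 2q₁ − E[q₂] − 5 = 0.
Substituting E[q₂] and solving: E[c₂] = 6.05, so q₁ = (48 − 2·5 + 6.05)/3 = 14.6833.
q₂(high-cost) = (48 − 8 − 14.6833)/2 = 12.6583.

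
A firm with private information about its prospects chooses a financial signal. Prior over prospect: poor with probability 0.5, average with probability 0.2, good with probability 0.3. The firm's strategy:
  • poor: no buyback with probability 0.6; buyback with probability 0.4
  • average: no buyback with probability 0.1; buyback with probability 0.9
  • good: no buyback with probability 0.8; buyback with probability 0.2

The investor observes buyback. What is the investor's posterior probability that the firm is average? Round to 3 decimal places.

0.409

P(buyback) = 0.5·0.4 + 0.2·0.9 + 0.3·0.2 = 0.44
P(average | buyback) = (0.2·0.9) / 0.44 = 0.18 / 0.44 = 0.409091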